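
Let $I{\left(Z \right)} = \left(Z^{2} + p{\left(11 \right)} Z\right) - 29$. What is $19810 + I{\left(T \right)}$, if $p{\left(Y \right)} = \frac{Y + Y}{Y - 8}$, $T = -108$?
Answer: $30653$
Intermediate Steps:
$p{\left(Y \right)} = \frac{2 Y}{-8 + Y}$
$I{\left(Z \right)} = -29 + Z^{2} + \frac{22 Z}{3}$ ($I{\left(Z \right)} = \left(Z^{2} + 2 \cdot 11 \frac{1}{-8 + 11} Z\right) - 29 = \left(Z^{2} + 2 \cdot 11 \cdot \frac{1}{3} Z\right) - 29 = \left(Z^{2} + \frac{22 Z}{3}\right) - 29 = -29 + Z^{2} + \frac{22 Z}{3}$)
$19810 + I{\left(T \right)} = 19810 + \left(-29 + \left(-108\right)^{2} + \frac{22}{3} \left(-108\right)\right) = 19810 - -10843 = 19810 + 10843 = 30653$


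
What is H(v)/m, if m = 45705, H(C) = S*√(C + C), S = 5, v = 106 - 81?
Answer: 5*√2/9141 ≈ 0.00077356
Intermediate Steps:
v = 25
H(C) = 5*√2*√C (H(C) = 5*√(C + C) = 5*√(2*C) = 5*(√2*√C) = 5*√2*√C)
H(v)/m = (5*√2*√25)/45705 = (5*√2*5)*(1/45705) = (25*√2)*(1/45705) = 5*√2/9141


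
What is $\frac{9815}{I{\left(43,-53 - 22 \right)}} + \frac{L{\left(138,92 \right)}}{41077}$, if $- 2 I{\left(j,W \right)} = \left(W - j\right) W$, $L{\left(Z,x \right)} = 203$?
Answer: $- \frac{80454496}{36353145} \approx -2.2131$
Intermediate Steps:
$I{\left(j,W \right)} = - \frac{W \left(W - j\right)}{2}$ ($I{\left(j,W \right)} = - \frac{\left(W - j\right) W}{2} = - \frac{W \left(W - j\right)}{2}$)
$\frac{9815}{I{\left(43,-53 - 22 \right)}} + \frac{L{\left(138,92 \right)}}{41077} = \frac{9815}{\frac{1}{2} \left(-53 - 22\right) \left(43 - \left(-53 - 22\right)\right)} + \frac{203}{41077} = \frac{9815}{\frac{1}{2} \left(-75\right) \left(43 - -75\right)} + 203 \cdot \frac{1}{41077} = \frac{9815}{\frac{1}{2} \left(-75\right) \left(43 + 75\right)} + \frac{203}{41077} = \frac{9815}{\frac{1}{2} \left(-75\right) 118} + \frac{203}{41077} = \frac{9815}{-4425} + \frac{203}{41077} = 9815 \left(- \frac{1}{4425}\right) + \frac{203}{41077} = - \frac{1963}{885} + \frac{203}{41077} = - \frac{80454496}{36353145}$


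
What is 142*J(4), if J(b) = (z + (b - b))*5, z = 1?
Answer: 710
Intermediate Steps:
J(b) = 5 (J(b) = (1 + (b - b))*5 = (1 + 0)*5 = 1*5 = 5)
142*J(4) = 142*5 = 710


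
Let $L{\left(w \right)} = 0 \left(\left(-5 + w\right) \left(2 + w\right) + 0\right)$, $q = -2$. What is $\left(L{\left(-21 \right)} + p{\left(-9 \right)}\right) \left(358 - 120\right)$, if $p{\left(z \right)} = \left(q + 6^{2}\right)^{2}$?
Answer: $275128$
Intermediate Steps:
$p{\left(z \right)} = 1156$ ($p{\left(z \right)} = \left(-2 + 6^{2}\right)^{2} = \left(-2 + 36\right)^{2} = 34^{2} = 1156$)
$L{\left(w \right)} = 0$ ($L{\left(w \right)} = 0 \left(-5 + w\right) \left(2 + w\right) = 0$)
$\left(L{\left(-21 \right)} + p{\left(-9 \right)}\right) \left(358 - 120\right) = \left(0 + 1156\right) \left(358 - 120\right) = 1156 \cdot 238 = 275128$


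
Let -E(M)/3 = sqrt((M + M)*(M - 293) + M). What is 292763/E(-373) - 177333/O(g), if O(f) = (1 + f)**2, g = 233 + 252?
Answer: -59111/78732 - 292763*sqrt(4103)/135399 ≈ -139.25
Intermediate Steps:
g = 485
E(M) = -3*sqrt(M + 2*M*(-293 + M)) (E(M) = -3*sqrt((M + M)*(M - 293) + M) = -3*sqrt((2*M)*(-293 + M) + M) = -3*sqrt(2*M*(-293 + M) + M) = -3*sqrt(M + 2*M*(-293 + M)))
292763/E(-373) - 177333/O(g) = 292763/((-3*11*sqrt(4103))) - 177333/(1 + 485)**2 = 292763/((-3*11*sqrt(4103))) - 177333/(486**2) = 292763/((-3*11*sqrt(4103))) - 177333/236196 = 292763/((-33*sqrt(4103))) - 177333*1/236196 = 292763/((-33*sqrt(4103))) - 59111/78732 = 292763*(-sqrt(4103)/135399) - 59111/78732 = -292763*sqrt(4103)/135399 - 59111/78732 = -59111/78732 - 292763*sqrt(4103)/135399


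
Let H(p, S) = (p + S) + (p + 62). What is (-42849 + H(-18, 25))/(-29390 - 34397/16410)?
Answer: 100330740/68903471 ≈ 1.4561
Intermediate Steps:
H(p, S) = 62 + S + 2*p (H(p, S) = (S + p) + (62 + p) = 62 + S + 2*p)
(-42849 + H(-18, 25))/(-29390 - 34397/16410) = (-42849 + (62 + 25 + 2*(-18)))/(-29390 - 34397/16410) = (-42849 + (62 + 25 - 36))/(-29390 - 34397/16410) = (-42849 + 51)/(-29390 - 1*34397/16410) = -42798/(-29390 - 34397/16410) = -42798/(-482324297/16410) = -42798*(-16410/482324297) = 100330740/68903471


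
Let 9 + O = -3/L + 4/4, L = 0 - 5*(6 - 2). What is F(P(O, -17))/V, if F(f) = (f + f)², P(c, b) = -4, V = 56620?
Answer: 16/14155 ≈ 0.0011303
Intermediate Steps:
L = -20 (L = 0 - 5*4 = 0 - 20 = -20)
O = -157/20 (O = -9 + (-3/(-20) + 4/4) = -9 + (-3*(-1/20) + 4*(¼)) = -9 + (3/20 + 1) = -9 + 23/20 = -157/20 ≈ -7.8500)
F(f) = 4*f² (F(f) = (2*f)² = 4*f²)
F(P(O, -17))/V = (4*(-4)²)/56620 = (4*16)*(1/56620) = 64*(1/56620) = 16/14155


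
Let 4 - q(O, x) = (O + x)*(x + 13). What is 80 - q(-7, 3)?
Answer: 12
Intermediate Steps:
q(O, x) = 4 - (13 + x)*(O + x) (q(O, x) = 4 - (O + x)*(x + 13) = 4 - (O + x)*(13 + x) = 4 - (13 + x)*(O + x))
80 - q(-7, 3) = 80 - (4 - 1*3² - 13*(-7) - 13*3 - 1*(-7)*3) = 80 - (4 - 1*9 + 91 - 39 + 21) = 80 - (4 - 9 + 91 - 39 + 21) = 80 - 1*68 = 80 - 68 = 12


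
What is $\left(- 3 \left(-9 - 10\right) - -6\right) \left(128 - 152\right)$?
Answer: $-1512$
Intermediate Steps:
$\left(- 3 \left(-9 - 10\right) - -6\right) \left(128 - 152\right) = \left(- 3 \left(-9 - 10\right) + 6\right) \left(-24\right) = \left(\left(-3\right) \left(-19\right) + 6\right) \left(-24\right) = \left(57 + 6\right) \left(-24\right) = 63 \left(-24\right) = -1512$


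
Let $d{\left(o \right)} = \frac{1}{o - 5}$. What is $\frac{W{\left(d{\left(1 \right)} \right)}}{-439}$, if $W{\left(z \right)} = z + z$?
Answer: $\frac{1}{878} \approx 0.001139$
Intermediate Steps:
$d{\left(o \right)} = \frac{1}{-5 + o}$
$W{\left(z \right)} = 2 z$
$\frac{W{\left(d{\left(1 \right)} \right)}}{-439} = \frac{2 \frac{1}{-5 + 1}}{-439} = \frac{2}{-4} \left(- \frac{1}{439}\right) = 2 \left(- \frac{1}{4}\right) \left(- \frac{1}{439}\right) = \left(- \frac{1}{2}\right) \left(- \frac{1}{439}\right) = \frac{1}{878}$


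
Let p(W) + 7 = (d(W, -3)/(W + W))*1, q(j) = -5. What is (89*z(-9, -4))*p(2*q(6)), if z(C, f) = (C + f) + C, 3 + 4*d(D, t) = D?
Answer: 535513/40 ≈ 13388.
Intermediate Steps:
d(D, t) = -¾ + D/4
z(C, f) = f + 2*C
p(W) = -7 + (-¾ + W/4)/(2*W) (p(W) = -7 + ((-¾ + W/4)/(W + W))*1 = -7 + ((-¾ + W/4)/((2*W)))*1 = -7 + ((1/(2*W))*(-¾ + W/4))*1 = -7 + ((-¾ + W/4)/(2*W))*1 = -7 + (-¾ + W/4)/(2*W))
(89*z(-9, -4))*p(2*q(6)) = (89*(-4 + 2*(-9)))*((-3 - 110*(-5))/(8*((2*(-5))))) = (89*(-4 - 18))*((⅛)*(-3 - 55*(-10))/(-10)) = (89*(-22))*((⅛)*(-⅒)*(-3 + 550)) = -979*(-1)*547/(4*10) = -1958*(-547/80) = 535513/40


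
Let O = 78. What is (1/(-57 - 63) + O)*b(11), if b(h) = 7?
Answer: 65513/120 ≈ 545.94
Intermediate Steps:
(1/(-57 - 63) + O)*b(11) = (1/(-57 - 63) + 78)*7 = (1/(-120) + 78)*7 = (-1/120 + 78)*7 = (9359/120)*7 = 65513/120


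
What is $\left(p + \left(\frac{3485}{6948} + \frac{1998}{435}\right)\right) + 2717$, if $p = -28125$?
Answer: $- \frac{25592410987}{1007460} \approx -25403.0$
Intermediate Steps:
$\left(p + \left(\frac{3485}{6948} + \frac{1998}{435}\right)\right) + 2717 = \left(-28125 + \left(\frac{3485}{6948} + \frac{1998}{435}\right)\right) + 2717 = \left(-28125 + \left(3485 \cdot \frac{1}{6948} + 1998 \cdot \frac{1}{435}\right)\right) + 2717 = \left(-28125 + \left(\frac{3485}{6948} + \frac{666}{145}\right)\right) + 2717 = \left(-28125 + \frac{5132693}{1007460}\right) + 2717 = - \frac{28329679807}{1007460} + 2717 = - \frac{25592410987}{1007460}$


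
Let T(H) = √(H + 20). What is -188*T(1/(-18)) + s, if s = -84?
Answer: -84 - 94*√718/3 ≈ -923.59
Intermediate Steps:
T(H) = √(20 + H)
-188*T(1/(-18)) + s = -188*√(20 + 1/(-18)) - 84 = -188*√(20 - 1/18) - 84 = -94*√718/3 - 84 = -84 - 94*√718/3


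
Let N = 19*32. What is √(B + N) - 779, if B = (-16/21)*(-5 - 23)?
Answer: -779 + 4*√354/3 ≈ -753.91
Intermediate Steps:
B = 64/3 (B = -16*1/21*(-28) = -16/21*(-28) = 64/3 ≈ 21.333)
N = 608
√(B + N) - 779 = √(64/3 + 608) - 779 = √(1888/3) - 779 = 4*√354/3 - 779 = -779 + 4*√354/3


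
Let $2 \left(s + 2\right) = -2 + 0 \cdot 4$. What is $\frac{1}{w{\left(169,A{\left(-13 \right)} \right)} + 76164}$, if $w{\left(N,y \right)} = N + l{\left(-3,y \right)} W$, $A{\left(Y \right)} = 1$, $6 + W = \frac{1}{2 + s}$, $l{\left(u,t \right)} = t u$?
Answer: $\frac{1}{76354} \approx 1.3097 \cdot 10^{-5}$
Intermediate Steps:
$s = -3$ ($s = -2 + \frac{-2 + 0 \cdot 4}{2} = -2 + \frac{-2 + 0}{2} = -2 + \frac{1}{2} \left(-2\right) = -2 - 1 = -3$)
$W = -7$ ($W = -6 + \frac{1}{2 - 3} = -6 + \frac{1}{-1} = -6 - 1 = -7$)
$w{\left(N,y \right)} = N + 21 y$ ($w{\left(N,y \right)} = N + y \left(-3\right) \left(-7\right) = N + - 3 y \left(-7\right) = N + 21 y$)
$\frac{1}{w{\left(169,A{\left(-13 \right)} \right)} + 76164} = \frac{1}{\left(169 + 21 \cdot 1\right) + 76164} = \frac{1}{\left(169 + 21\right) + 76164} = \frac{1}{190 + 76164} = \frac{1}{76354}$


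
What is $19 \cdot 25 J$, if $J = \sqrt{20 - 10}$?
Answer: $475 \sqrt{10} \approx 1502.1$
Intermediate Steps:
$J = \sqrt{10} \approx 3.1623$
$19 \cdot 25 J = 19 \cdot 25 \sqrt{10} = 475 \sqrt{10}$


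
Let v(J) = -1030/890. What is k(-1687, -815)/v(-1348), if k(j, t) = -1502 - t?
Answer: 61143/103 ≈ 593.62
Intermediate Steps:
v(J) = -103/89 (v(J) = -1030*1/890 = -103/89)
k(-1687, -815)/v(-1348) = (-1502 - 1*(-815))/(-103/89) = (-1502 + 815)*(-89/103) = -687*(-89/103) = 61143/103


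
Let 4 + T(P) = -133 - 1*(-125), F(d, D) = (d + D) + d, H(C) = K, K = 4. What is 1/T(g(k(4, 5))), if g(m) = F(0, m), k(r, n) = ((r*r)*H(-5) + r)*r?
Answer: -1/12 ≈ -0.083333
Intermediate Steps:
H(C) = 4
F(d, D) = D + 2*d (F(d, D) = (D + d) + d = D + 2*d)
k(r, n) = r*(r + 4*r²) (k(r, n) = ((r*r)*4 + r)*r = (r²*4 + r)*r = (4*r² + r)*r = (r + 4*r²)*r = r*(r + 4*r²))
g(m) = m (g(m) = m + 2*0 = m + 0 = m)
T(P) = -12 (T(P) = -4 + (-133 - 1*(-125)) = -4 + (-133 + 125) = -4 - 8 = -12)
1/T(g(k(4, 5))) = 1/(-12) = -1/12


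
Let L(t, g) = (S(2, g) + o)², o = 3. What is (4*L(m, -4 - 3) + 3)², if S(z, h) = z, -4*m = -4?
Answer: 10609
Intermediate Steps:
m = 1 (m = -¼*(-4) = 1)
L(t, g) = 25 (L(t, g) = (2 + 3)² = 5² = 25)
(4*L(m, -4 - 3) + 3)² = (4*25 + 3)² = (100 + 3)² = 103² = 10609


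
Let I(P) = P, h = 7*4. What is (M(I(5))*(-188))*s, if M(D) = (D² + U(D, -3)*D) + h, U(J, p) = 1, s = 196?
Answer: -2137184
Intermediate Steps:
h = 28
M(D) = 28 + D + D² (M(D) = (D² + 1*D) + 28 = (D² + D) + 28 = (D + D²) + 28 = 28 + D + D²)
(M(I(5))*(-188))*s = ((28 + 5 + 5²)*(-188))*196 = ((28 + 5 + 25)*(-188))*196 = (58*(-188))*196 = -10904*196 = -2137184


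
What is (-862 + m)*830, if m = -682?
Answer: -1281520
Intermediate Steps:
(-862 + m)*830 = (-862 - 682)*830 = -1544*830 = -1281520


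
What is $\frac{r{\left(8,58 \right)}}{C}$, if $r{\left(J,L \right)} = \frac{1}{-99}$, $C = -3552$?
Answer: $\frac{1}{351648} \approx 2.8438 \cdot 10^{-6}$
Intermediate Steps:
$r{\left(J,L \right)} = - \frac{1}{99}$
$\frac{r{\left(8,58 \right)}}{C} = - \frac{1}{99 \left(-3552\right)} = \left(- \frac{1}{99}\right) \left(- \frac{1}{3552}\right) = \frac{1}{351648}$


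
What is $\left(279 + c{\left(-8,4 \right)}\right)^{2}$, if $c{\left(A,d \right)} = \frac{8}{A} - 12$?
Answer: $70756$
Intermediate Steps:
$c{\left(A,d \right)} = -12 + \frac{8}{A}$ ($c{\left(A,d \right)} = \frac{8}{A} - 12 = -12 + \frac{8}{A}$)
$\left(279 + c{\left(-8,4 \right)}\right)^{2} = \left(279 - \left(12 - \frac{8}{-8}\right)\right)^{2} = \left(279 + \left(-12 + 8 \left(- \frac{1}{8}\right)\right)\right)^{2} = \left(279 - 13\right)^{2} = 266^{2} = 70756$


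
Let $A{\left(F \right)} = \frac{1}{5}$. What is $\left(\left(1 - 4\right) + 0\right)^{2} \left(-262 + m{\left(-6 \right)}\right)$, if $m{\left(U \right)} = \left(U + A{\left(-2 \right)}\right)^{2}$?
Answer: $- \frac{51381}{25} \approx -2055.2$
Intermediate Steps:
$A{\left(F \right)} = \frac{1}{5}$
$m{\left(U \right)} = \left(\frac{1}{5} + U\right)^{2}$ ($m{\left(U \right)} = \left(U + \frac{1}{5}\right)^{2} = \left(\frac{1}{5} + U\right)^{2}$)
$\left(\left(1 - 4\right) + 0\right)^{2} \left(-262 + m{\left(-6 \right)}\right) = \left(\left(1 - 4\right) + 0\right)^{2} \left(-262 + \frac{\left(1 + 5 \left(-6\right)\right)^{2}}{25}\right) = \left(-3 + 0\right)^{2} \left(-262 + \frac{\left(1 - 30\right)^{2}}{25}\right) = \left(-3\right)^{2} \left(-262 + \frac{\left(-29\right)^{2}}{25}\right) = 9 \left(-262 + \frac{1}{25} \cdot 841\right) = 9 \left(-262 + \frac{841}{25}\right) = 9 \left(- \frac{5709}{25}\right) = - \frac{51381}{25}$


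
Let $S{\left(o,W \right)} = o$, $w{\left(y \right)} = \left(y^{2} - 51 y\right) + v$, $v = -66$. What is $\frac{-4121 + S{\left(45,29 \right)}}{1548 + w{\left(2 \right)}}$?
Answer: $- \frac{1019}{346} \approx -2.9451$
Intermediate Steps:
$w{\left(y \right)} = -66 + y^{2} - 51 y$ ($w{\left(y \right)} = \left(y^{2} - 51 y\right) - 66 = -66 + y^{2} - 51 y$)
$\frac{-4121 + S{\left(45,29 \right)}}{1548 + w{\left(2 \right)}} = \frac{-4121 + 45}{1548 - \left(168 - 4\right)} = - \frac{4076}{1548 - 164} = - \frac{4076}{1384} = \left(-4076\right) \frac{1}{1384} = - \frac{1019}{346}$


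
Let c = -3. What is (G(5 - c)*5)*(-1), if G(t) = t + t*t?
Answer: -360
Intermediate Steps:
G(t) = t + t²
(G(5 - c)*5)*(-1) = (((5 - 1*(-3))*(1 + (5 - 1*(-3))))*5)*(-1) = (((5 + 3)*(1 + (5 + 3)))*5)*(-1) = ((8*(1 + 8))*5)*(-1) = ((8*9)*5)*(-1) = (72*5)*(-1) = 360*(-1) = -360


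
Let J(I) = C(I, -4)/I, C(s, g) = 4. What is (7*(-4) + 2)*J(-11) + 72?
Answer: 896/11 ≈ 81.455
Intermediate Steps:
J(I) = 4/I
(7*(-4) + 2)*J(-11) + 72 = (7*(-4) + 2)*(4/(-11)) + 72 = (-28 + 2)*(4*(-1/11)) + 72 = -26*(-4/11) + 72 = 104/11 + 72 = 896/11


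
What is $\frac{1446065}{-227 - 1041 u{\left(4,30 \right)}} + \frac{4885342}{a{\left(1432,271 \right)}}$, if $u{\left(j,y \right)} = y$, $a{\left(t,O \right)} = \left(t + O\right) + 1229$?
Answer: $\frac{74719170357}{46115962} \approx 1620.2$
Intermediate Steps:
$a{\left(t,O \right)} = 1229 + O + t$ ($a{\left(t,O \right)} = \left(O + t\right) + 1229 = 1229 + O + t$)
$\frac{1446065}{-227 - 1041 u{\left(4,30 \right)}} + \frac{4885342}{a{\left(1432,271 \right)}} = \frac{1446065}{-227 - 31230} + \frac{4885342}{1229 + 271 + 1432} = \frac{1446065}{-227 - 31230} + \frac{4885342}{2932} = \frac{1446065}{-31457} + 4885342 \cdot \frac{1}{2932} = 1446065 \left(- \frac{1}{31457}\right) + \frac{2442671}{1466} = - \frac{1446065}{31457} + \frac{2442671}{1466} = \frac{74719170357}{46115962}$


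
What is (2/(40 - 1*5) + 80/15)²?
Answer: 320356/11025 ≈ 29.057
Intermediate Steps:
(2/(40 - 1*5) + 80/15)² = (2/(40 - 5) + 80*(1/15))² = (2/35 + 16/3)² = (566/105)² = 320356/11025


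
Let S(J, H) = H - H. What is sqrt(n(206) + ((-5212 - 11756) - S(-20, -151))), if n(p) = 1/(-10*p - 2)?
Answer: I*sqrt(72145291054)/2062 ≈ 130.26*I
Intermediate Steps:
S(J, H) = 0
n(p) = 1/(-2 - 10*p)
sqrt(n(206) + ((-5212 - 11756) - S(-20, -151))) = sqrt(-1/(2 + 10*206) + ((-5212 - 11756) - 1*0)) = sqrt(-1/(2 + 2060) + (-16968 + 0)) = sqrt(-1/2062 - 16968) = sqrt(-34988017/2062) = I*sqrt(72145291054)/2062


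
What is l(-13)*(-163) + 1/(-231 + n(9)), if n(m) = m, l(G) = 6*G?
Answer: 2822507/222 ≈ 12714.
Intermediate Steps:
l(-13)*(-163) + 1/(-231 + n(9)) = (6*(-13))*(-163) + 1/(-231 + 9) = -78*(-163) + 1/(-222) = 12714 - 1/222 = 2822507/222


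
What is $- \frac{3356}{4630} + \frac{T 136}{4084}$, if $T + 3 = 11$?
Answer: $- \frac{1083558}{2363615} \approx -0.45843$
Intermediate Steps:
$T = 8$ ($T = -3 + 11 = 8$)
$- \frac{3356}{4630} + \frac{T 136}{4084} = - \frac{3356}{4630} + \frac{8 \cdot 136}{4084} = \left(-3356\right) \frac{1}{4630} + 1088 \cdot \frac{1}{4084} = - \frac{1678}{2315} + \frac{272}{1021} = - \frac{1083558}{2363615}$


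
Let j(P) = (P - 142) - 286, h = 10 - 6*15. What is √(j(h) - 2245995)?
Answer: 133*I*√127 ≈ 1498.8*I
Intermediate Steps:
h = -80 (h = 10 - 90 = -80)
j(P) = -428 + P (j(P) = (-142 + P) - 286 = -428 + P)
√(j(h) - 2245995) = √((-428 - 80) - 2245995) = √(-508 - 2245995) = √(-2246503) = 133*I*√127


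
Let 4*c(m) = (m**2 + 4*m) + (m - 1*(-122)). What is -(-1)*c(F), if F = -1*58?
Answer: 799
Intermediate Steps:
F = -58
c(m) = 61/2 + m**2/4 + 5*m/4 (c(m) = ((m**2 + 4*m) + (m - 1*(-122)))/4 = ((m**2 + 4*m) + (m + 122))/4 = ((m**2 + 4*m) + (122 + m))/4 = (122 + m**2 + 5*m)/4 = 61/2 + m**2/4 + 5*m/4)
-(-1)*c(F) = -(-1)*(61/2 + (1/4)*(-58)**2 + (5/4)*(-58)) = -(-1)*(61/2 + (1/4)*3364 - 145/2) = -(-1)*(61/2 + 841 - 145/2) = -(-1)*799 = -1*(-799) = 799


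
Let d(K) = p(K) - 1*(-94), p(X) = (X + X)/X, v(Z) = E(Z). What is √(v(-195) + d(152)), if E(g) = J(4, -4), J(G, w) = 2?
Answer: 7*√2 ≈ 9.8995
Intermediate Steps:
E(g) = 2
v(Z) = 2
p(X) = 2 (p(X) = (2*X)/X = 2)
d(K) = 96 (d(K) = 2 - 1*(-94) = 2 + 94 = 96)
√(v(-195) + d(152)) = √(2 + 96) = √98 = 7*√2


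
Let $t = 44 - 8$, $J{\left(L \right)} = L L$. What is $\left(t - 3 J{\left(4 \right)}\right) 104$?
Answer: $-1248$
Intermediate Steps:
$J{\left(L \right)} = L^{2}$
$t = 36$ ($t = 44 - 8 = 36$)
$\left(t - 3 J{\left(4 \right)}\right) 104 = \left(36 - 3 \cdot 4^{2}\right) 104 = \left(36 - 48\right) 104 = \left(-12\right) 104 = -1248$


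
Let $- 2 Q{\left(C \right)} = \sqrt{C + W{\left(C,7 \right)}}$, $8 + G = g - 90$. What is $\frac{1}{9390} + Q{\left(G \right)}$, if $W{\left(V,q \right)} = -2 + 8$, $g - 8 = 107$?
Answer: $\frac{1}{9390} - \frac{\sqrt{23}}{2} \approx -2.3978$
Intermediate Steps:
$g = 115$ ($g = 8 + 107 = 115$)
$W{\left(V,q \right)} = 6$
$G = 17$ ($G = -8 + \left(115 - 90\right) = -8 + 25 = 17$)
$Q{\left(C \right)} = - \frac{\sqrt{6 + C}}{2}$ ($Q{\left(C \right)} = - \frac{\sqrt{C + 6}}{2} = - \frac{\sqrt{6 + C}}{2}$)
$\frac{1}{9390} + Q{\left(G \right)} = \frac{1}{9390} - \frac{\sqrt{6 + 17}}{2} = \frac{1}{9390} - \frac{\sqrt{23}}{2}$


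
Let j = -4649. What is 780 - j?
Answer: 5429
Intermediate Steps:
780 - j = 780 - 1*(-4649) = 780 + 4649 = 5429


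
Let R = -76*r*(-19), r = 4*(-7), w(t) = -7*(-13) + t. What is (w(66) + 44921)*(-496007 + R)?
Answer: -24181597242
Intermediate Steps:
w(t) = 91 + t
r = -28
R = -40432 (R = -76*(-28)*(-19) = 2128*(-19) = -40432)
(w(66) + 44921)*(-496007 + R) = ((91 + 66) + 44921)*(-496007 - 40432) = (157 + 44921)*(-536439) = 45078*(-536439) = -24181597242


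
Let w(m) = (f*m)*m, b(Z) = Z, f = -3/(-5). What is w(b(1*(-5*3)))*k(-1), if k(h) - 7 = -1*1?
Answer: 810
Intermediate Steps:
k(h) = 6 (k(h) = 7 - 1*1 = 7 - 1 = 6)
f = ⅗ (f = -3*(-⅕) = ⅗ ≈ 0.60000)
w(m) = 3*m²/5 (w(m) = (3*m/5)*m = 3*m²/5)
w(b(1*(-5*3)))*k(-1) = (3*(1*(-5*3))²/5)*6 = (3*(1*(-15))²/5)*6 = ((⅗)*(-15)²)*6 = ((⅗)*225)*6 = 135*6 = 810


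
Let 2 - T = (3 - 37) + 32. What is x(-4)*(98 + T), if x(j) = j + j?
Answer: -816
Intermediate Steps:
x(j) = 2*j
T = 4 (T = 2 - ((3 - 37) + 32) = 2 - (-34 + 32) = 2 - 1*(-2) = 2 + 2 = 4)
x(-4)*(98 + T) = (2*(-4))*(98 + 4) = -8*102 = -816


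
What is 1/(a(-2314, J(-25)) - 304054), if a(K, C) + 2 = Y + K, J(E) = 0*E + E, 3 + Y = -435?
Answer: -1/306808 ≈ -3.2594e-6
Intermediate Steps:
Y = -438 (Y = -3 - 435 = -438)
J(E) = E (J(E) = 0 + E = E)
a(K, C) = -440 + K (a(K, C) = -2 + (-438 + K) = -440 + K)
1/(a(-2314, J(-25)) - 304054) = 1/((-440 - 2314) - 304054) = 1/(-2754 - 304054) = 1/(-306808) = -1/306808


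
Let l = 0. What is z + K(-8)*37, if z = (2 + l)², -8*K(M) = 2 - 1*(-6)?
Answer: -33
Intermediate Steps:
K(M) = -1 (K(M) = -(2 - 1*(-6))/8 = -(2 + 6)/8 = -⅛*8 = -1)
z = 4 (z = (2 + 0)² = 2² = 4)
z + K(-8)*37 = 4 - 1*37 = 4 - 37 = -33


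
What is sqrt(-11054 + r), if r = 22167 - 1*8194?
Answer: sqrt(2919) ≈ 54.028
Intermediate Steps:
r = 13973 (r = 22167 - 8194 = 13973)
sqrt(-11054 + r) = sqrt(-11054 + 13973) = sqrt(2919)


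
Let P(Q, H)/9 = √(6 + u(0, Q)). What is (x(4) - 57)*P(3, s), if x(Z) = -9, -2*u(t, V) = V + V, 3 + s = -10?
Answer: -594*√3 ≈ -1028.8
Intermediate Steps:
s = -13 (s = -3 - 10 = -13)
u(t, V) = -V (u(t, V) = -(V + V)/2 = -V)
P(Q, H) = 9*√(6 - Q)
(x(4) - 57)*P(3, s) = (-9 - 57)*(9*√(6 - 1*3)) = -594*√(6 - 3) = -594*√3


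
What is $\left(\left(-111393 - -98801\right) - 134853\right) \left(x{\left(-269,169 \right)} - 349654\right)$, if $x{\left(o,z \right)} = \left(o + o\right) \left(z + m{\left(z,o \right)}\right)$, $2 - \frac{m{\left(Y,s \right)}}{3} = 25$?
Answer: $59487275030$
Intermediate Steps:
$m{\left(Y,s \right)} = -69$ ($m{\left(Y,s \right)} = 6 - 75 = -69$)
$x{\left(o,z \right)} = 2 o \left(-69 + z\right)$ ($x{\left(o,z \right)} = \left(o + o\right) \left(z - 69\right) = 2 o \left(-69 + z\right)$)
$\left(\left(-111393 - -98801\right) - 134853\right) \left(x{\left(-269,169 \right)} - 349654\right) = \left(\left(-111393 - -98801\right) - 134853\right) \left(2 \left(-269\right) \left(-69 + 169\right) - 349654\right) = \left(\left(-111393 + 98801\right) - 134853\right) \left(2 \left(-269\right) 100 - 349654\right) = \left(-12592 - 134853\right) \left(-53800 - 349654\right) = \left(-147445\right) \left(-403454\right) = 59487275030$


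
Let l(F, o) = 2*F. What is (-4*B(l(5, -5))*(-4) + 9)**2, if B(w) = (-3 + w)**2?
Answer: 628849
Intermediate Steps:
(-4*B(l(5, -5))*(-4) + 9)**2 = (-4*(-3 + 2*5)**2*(-4) + 9)**2 = (-4*(-3 + 10)**2*(-4) + 9)**2 = (-4*7**2*(-4) + 9)**2 = (-4*49*(-4) + 9)**2 = (-196*(-4) + 9)**2 = (784 + 9)**2 = 793**2 = 628849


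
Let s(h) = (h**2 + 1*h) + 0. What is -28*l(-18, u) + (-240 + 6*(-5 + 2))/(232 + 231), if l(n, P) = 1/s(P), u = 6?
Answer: -1700/1389 ≈ -1.2239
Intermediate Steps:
s(h) = h + h**2 (s(h) = (h**2 + h) + 0 = (h + h**2) + 0 = h + h**2)
l(n, P) = 1/(P*(1 + P))
-28*l(-18, u) + (-240 + 6*(-5 + 2))/(232 + 231) = -28/(6*(1 + 6)) + (-240 + 6*(-5 + 2))/(232 + 231) = -14/(3*7) + (-240 + 6*(-3))/463 = -14/(3*7) + (-240 - 18)*(1/463) = -28*1/42 - 258*1/463 = -2/3 - 258/463 = -1700/1389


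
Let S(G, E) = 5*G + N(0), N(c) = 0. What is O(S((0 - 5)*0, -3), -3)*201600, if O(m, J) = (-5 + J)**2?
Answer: 12902400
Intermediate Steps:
S(G, E) = 5*G (S(G, E) = 5*G + 0 = 5*G)
O(S((0 - 5)*0, -3), -3)*201600 = (-5 - 3)**2*201600 = (-8)**2*201600 = 64*201600 = 12902400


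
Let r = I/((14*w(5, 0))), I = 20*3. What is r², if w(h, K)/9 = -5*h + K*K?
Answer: 4/11025 ≈ 0.00036281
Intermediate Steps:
I = 60
w(h, K) = -45*h + 9*K² (w(h, K) = 9*(-5*h + K*K) = 9*(-5*h + K²) = 9*(K² - 5*h) = -45*h + 9*K²)
r = -2/105 (r = 60/((14*(-45*5 + 9*0²))) = 60/((14*(-225 + 9*0))) = 60/((14*(-225 + 0))) = 60/((14*(-225))) = 60/(-3150) = 60*(-1/3150) = -2/105 ≈ -0.019048)
r² = (-2/105)² = 4/11025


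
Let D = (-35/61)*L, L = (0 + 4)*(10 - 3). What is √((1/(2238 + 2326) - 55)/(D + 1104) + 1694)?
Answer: √9712629966443986715/75721324 ≈ 41.158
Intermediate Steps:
L = 28 (L = 4*7 = 28)
D = -980/61 (D = -35/61*28 = -980/61 ≈ -16.066)
√((1/(2238 + 2326) - 55)/(D + 1104) + 1694) = √((1/(2238 + 2326) - 55)/(-980/61 + 1104) + 1694) = √((1/4564 - 55)/(66364/61) + 1694) = √((1/4564 - 55)*(61/66364) + 1694) = √(-251019/4564*61/66364 + 1694) = √(-15312159/302885296 + 1694) = √(513072379265/302885296) = √9712629966443986715/75721324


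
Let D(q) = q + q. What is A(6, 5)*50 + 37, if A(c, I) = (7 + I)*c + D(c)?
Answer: 4237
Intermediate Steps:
D(q) = 2*q
A(c, I) = 2*c + c*(7 + I) (A(c, I) = (7 + I)*c + 2*c = c*(7 + I) + 2*c = 2*c + c*(7 + I))
A(6, 5)*50 + 37 = (6*(9 + 5))*50 + 37 = (6*14)*50 + 37 = 84*50 + 37 = 4200 + 37 = 4237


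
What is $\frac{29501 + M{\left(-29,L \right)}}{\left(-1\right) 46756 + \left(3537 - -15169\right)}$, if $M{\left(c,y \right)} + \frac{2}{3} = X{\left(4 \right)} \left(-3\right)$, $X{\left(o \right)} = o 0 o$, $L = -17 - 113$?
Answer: $- \frac{88501}{84150} \approx -1.0517$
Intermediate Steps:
$L = -130$ ($L = -17 - 113 = -130$)
$X{\left(o \right)} = 0$ ($X{\left(o \right)} = 0 o = 0$)
$M{\left(c,y \right)} = - \frac{2}{3}$ ($M{\left(c,y \right)} = - \frac{2}{3} + 0 \left(-3\right) = - \frac{2}{3} + 0 = - \frac{2}{3}$)
$\frac{29501 + M{\left(-29,L \right)}}{\left(-1\right) 46756 + \left(3537 - -15169\right)} = \frac{29501 - \frac{2}{3}}{\left(-1\right) 46756 + \left(3537 - -15169\right)} = \frac{88501}{3 \left(-46756 + \left(3537 + 15169\right)\right)} = \frac{88501}{3 \left(-46756 + 18706\right)} = \frac{88501}{3 \left(-28050\right)} = \frac{88501}{3} \left(- \frac{1}{28050}\right) = - \frac{88501}{84150}$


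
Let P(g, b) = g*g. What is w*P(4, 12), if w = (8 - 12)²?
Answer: 256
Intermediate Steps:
P(g, b) = g²
w = 16 (w = (-4)² = 16)
w*P(4, 12) = 16*4² = 16*16 = 256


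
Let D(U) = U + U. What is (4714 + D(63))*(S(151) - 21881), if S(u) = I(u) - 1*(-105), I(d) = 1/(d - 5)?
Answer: -7693893900/73 ≈ -1.0540e+8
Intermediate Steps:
D(U) = 2*U
I(d) = 1/(-5 + d)
S(u) = 105 + 1/(-5 + u) (S(u) = 1/(-5 + u) - 1*(-105) = 1/(-5 + u) + 105 = 105 + 1/(-5 + u))
(4714 + D(63))*(S(151) - 21881) = (4714 + 2*63)*((-524 + 105*151)/(-5 + 151) - 21881) = (4714 + 126)*((-524 + 15855)/146 - 21881) = 4840*((1/146)*15331 - 21881) = 4840*(15331/146 - 21881) = 4840*(-3179295/146) = -7693893900/73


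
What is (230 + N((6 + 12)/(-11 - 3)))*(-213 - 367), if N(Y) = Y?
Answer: -928580/7 ≈ -1.3265e+5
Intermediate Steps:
(230 + N((6 + 12)/(-11 - 3)))*(-213 - 367) = (230 + (6 + 12)/(-11 - 3))*(-213 - 367) = (230 + 18/(-14))*(-580) = (230 + 18*(-1/14))*(-580) = (230 - 9/7)*(-580) = (1601/7)*(-580) = -928580/7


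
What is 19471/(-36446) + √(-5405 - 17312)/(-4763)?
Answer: -19471/36446 - I*√22717/4763 ≈ -0.53424 - 0.031644*I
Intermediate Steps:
19471/(-36446) + √(-5405 - 17312)/(-4763) = 19471*(-1/36446) + √(-22717)*(-1/4763) = -19471/36446 + (I*√22717)*(-1/4763) = -19471/36446 - I*√22717/4763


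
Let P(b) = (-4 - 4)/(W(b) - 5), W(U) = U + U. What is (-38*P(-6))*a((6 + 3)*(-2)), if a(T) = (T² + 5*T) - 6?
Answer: -69312/17 ≈ -4077.2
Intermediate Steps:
W(U) = 2*U
P(b) = -8/(-5 + 2*b) (P(b) = (-4 - 4)/(2*b - 5) = -8/(-5 + 2*b))
a(T) = -6 + T² + 5*T
(-38*P(-6))*a((6 + 3)*(-2)) = (-(-304)/(-5 + 2*(-6)))*(-6 + ((6 + 3)*(-2))² + 5*((6 + 3)*(-2))) = (-(-304)/(-5 - 12))*(-6 + (9*(-2))² + 5*(9*(-2))) = (-(-304)/(-17))*(-6 + (-18)² + 5*(-18)) = (-(-304)*(-1)/17)*(-6 + 324 - 90) = -38*8/17*228 = -304/17*228 = -69312/17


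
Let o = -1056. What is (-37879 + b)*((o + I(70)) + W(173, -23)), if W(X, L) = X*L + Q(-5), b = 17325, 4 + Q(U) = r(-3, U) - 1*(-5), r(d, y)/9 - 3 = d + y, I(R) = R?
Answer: 102954986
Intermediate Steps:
r(d, y) = 27 + 9*d + 9*y (r(d, y) = 27 + 9*(d + y) = 27 + (9*d + 9*y) = 27 + 9*d + 9*y)
Q(U) = 1 + 9*U (Q(U) = -4 + ((27 + 9*(-3) + 9*U) - 1*(-5)) = -4 + ((27 - 27 + 9*U) + 5) = -4 + (9*U + 5) = -4 + (5 + 9*U) = 1 + 9*U)
W(X, L) = -44 + L*X (W(X, L) = X*L + (1 + 9*(-5)) = L*X + (1 - 45) = L*X - 44 = -44 + L*X)
(-37879 + b)*((o + I(70)) + W(173, -23)) = (-37879 + 17325)*((-1056 + 70) + (-44 - 23*173)) = -20554*(-986 + (-44 - 3979)) = -20554*(-986 - 4023) = -20554*(-5009) = 102954986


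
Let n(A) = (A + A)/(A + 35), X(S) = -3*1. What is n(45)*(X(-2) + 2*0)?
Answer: -27/8 ≈ -3.3750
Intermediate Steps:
X(S) = -3
n(A) = 2*A/(35 + A) (n(A) = (2*A)/(35 + A) = 2*A/(35 + A))
n(45)*(X(-2) + 2*0) = (2*45/(35 + 45))*(-3 + 2*0) = (2*45/80)*(-3 + 0) = (2*45*(1/80))*(-3) = (9/8)*(-3) = -27/8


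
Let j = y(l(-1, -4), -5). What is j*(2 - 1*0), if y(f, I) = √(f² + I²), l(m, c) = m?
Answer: 2*√26 ≈ 10.198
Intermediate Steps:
y(f, I) = √(I² + f²)
j = √26 (j = √((-5)² + (-1)²) = √(25 + 1) = √26 ≈ 5.0990)
j*(2 - 1*0) = √26*(2 - 1*0) = √26*(2 + 0) = √26*2 = 2*√26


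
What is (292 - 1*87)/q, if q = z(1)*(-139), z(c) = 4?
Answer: -205/556 ≈ -0.36870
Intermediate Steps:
q = -556 (q = 4*(-139) = -556)
(292 - 1*87)/q = (292 - 1*87)/(-556) = (292 - 87)*(-1/556) = 205*(-1/556) = -205/556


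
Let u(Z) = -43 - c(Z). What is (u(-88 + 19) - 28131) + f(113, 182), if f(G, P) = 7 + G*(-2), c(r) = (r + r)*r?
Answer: -37915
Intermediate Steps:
c(r) = 2*r² (c(r) = (2*r)*r = 2*r²)
f(G, P) = 7 - 2*G
u(Z) = -43 - 2*Z²
(u(-88 + 19) - 28131) + f(113, 182) = ((-43 - 2*(-88 + 19)²) - 28131) + (7 - 2*113) = ((-43 - 2*(-69)²) - 28131) + (7 - 226) = ((-43 - 2*4761) - 28131) - 219 = ((-43 - 9522) - 28131) - 219 = (-9565 - 28131) - 219 = -37696 - 219 = -37915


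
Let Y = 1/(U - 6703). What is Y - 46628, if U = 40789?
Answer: -1589362007/34086 ≈ -46628.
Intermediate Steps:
Y = 1/34086 (Y = 1/(40789 - 6703) = 1/34086 ≈ 2.9338e-5)
Y - 46628 = 1/34086 - 46628 = -1589362007/34086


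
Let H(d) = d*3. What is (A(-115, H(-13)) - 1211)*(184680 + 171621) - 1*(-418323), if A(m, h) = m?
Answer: -472036803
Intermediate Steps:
H(d) = 3*d
(A(-115, H(-13)) - 1211)*(184680 + 171621) - 1*(-418323) = (-115 - 1211)*(184680 + 171621) - 1*(-418323) = -1326*356301 + 418323 = -472455126 + 418323 = -472036803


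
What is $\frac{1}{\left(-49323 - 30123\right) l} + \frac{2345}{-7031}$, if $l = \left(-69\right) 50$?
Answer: $- \frac{642737994469}{1927117649700} \approx -0.33352$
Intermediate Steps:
$l = -3450$
$\frac{1}{\left(-49323 - 30123\right) l} + \frac{2345}{-7031} = \frac{1}{\left(-49323 - 30123\right) \left(-3450\right)} + \frac{2345}{-7031} = \frac{1}{-79446} \left(- \frac{1}{3450}\right) + 2345 \left(- \frac{1}{7031}\right) = \left(- \frac{1}{79446}\right) \left(- \frac{1}{3450}\right) - \frac{2345}{7031} = \frac{1}{274088700} - \frac{2345}{7031} = - \frac{642737994469}{1927117649700}$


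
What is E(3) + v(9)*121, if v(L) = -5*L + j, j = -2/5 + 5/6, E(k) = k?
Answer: -161687/30 ≈ -5389.6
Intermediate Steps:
j = 13/30 (j = -2*1/5 + 5*(1/6) = -2/5 + 5/6 = 13/30 ≈ 0.43333)
v(L) = 13/30 - 5*L (v(L) = -5*L + 13/30 = 13/30 - 5*L)
E(3) + v(9)*121 = 3 + (13/30 - 5*9)*121 = 3 + (13/30 - 45)*121 = 3 - 1337/30*121 = 3 - 161777/30 = -161687/30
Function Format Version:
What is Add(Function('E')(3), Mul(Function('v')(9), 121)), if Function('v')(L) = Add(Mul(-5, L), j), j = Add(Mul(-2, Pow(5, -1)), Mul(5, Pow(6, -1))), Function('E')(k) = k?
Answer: Rational(-161687, 30) ≈ -5389.6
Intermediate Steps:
j = Rational(13, 30) (j = Add(Mul(-2, Rational(1, 5)), Mul(5, Rational(1, 6))) = Add(Rational(-2, 5), Rational(5, 6)) = Rational(13, 30) ≈ 0.43333)
Function('v')(L) = Add(Rational(13, 30), Mul(-5, L)) (Function('v')(L) = Add(Mul(-5, L), Rational(13, 30)) = Add(Rational(13, 30), Mul(-5, L)))
Add(Function('E')(3), Mul(Function('v')(9), 121)) = Add(3, Mul(Add(Rational(13, 30), Mul(-5, 9)), 121)) = Add(3, Mul(Add(Rational(13, 30), -45), 121)) = Add(3, Mul(Rational(-1337, 30), 121)) = Add(3, Rational(-161777, 30)) = Rational(-161687, 30)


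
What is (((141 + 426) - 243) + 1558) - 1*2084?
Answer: -202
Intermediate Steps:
(((141 + 426) - 243) + 1558) - 1*2084 = ((567 - 243) + 1558) - 2084 = (324 + 1558) - 2084 = 1882 - 2084 = -202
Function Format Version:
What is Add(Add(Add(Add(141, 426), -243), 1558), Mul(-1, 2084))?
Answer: -202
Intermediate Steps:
Add(Add(Add(Add(141, 426), -243), 1558), Mul(-1, 2084)) = Add(Add(Add(567, -243), 1558), -2084) = Add(Add(324, 1558), -2084) = Add(1882, -2084) = -202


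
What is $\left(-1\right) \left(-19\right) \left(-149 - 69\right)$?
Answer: $-4142$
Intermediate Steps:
$\left(-1\right) \left(-19\right) \left(-149 - 69\right) = 19 \left(-218\right) = -4142$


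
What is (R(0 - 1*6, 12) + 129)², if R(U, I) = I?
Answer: 19881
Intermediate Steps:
(R(0 - 1*6, 12) + 129)² = (12 + 129)² = 141² = 19881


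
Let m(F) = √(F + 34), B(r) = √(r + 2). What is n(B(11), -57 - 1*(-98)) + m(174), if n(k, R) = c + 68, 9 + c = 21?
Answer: 80 + 4*√13 ≈ 94.422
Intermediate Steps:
c = 12 (c = -9 + 21 = 12)
B(r) = √(2 + r)
m(F) = √(34 + F)
n(k, R) = 80 (n(k, R) = 12 + 68 = 80)
n(B(11), -57 - 1*(-98)) + m(174) = 80 + √(34 + 174) = 80 + √208 = 80 + 4*√13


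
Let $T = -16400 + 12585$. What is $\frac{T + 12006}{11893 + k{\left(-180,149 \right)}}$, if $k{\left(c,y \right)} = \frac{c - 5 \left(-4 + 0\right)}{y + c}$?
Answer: $\frac{253921}{368843} \approx 0.68843$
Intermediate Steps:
$T = -3815$
$k{\left(c,y \right)} = \frac{20 + c}{c + y}$ ($k{\left(c,y \right)} = \frac{c - -20}{c + y} = \frac{c + 20}{c + y} = \frac{20 + c}{c + y}$)
$\frac{T + 12006}{11893 + k{\left(-180,149 \right)}} = \frac{-3815 + 12006}{11893 + \frac{20 - 180}{-180 + 149}} = \frac{8191}{11893 + \frac{1}{-31} \left(-160\right)} = \frac{8191}{11893 - - \frac{160}{31}} = \frac{8191}{11893 + \frac{160}{31}} = \frac{8191}{\frac{368843}{31}} = 8191 \cdot \frac{31}{368843} = \frac{253921}{368843}$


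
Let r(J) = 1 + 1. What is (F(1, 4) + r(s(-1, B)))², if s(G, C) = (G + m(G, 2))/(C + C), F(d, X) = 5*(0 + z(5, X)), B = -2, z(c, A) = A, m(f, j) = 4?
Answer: 484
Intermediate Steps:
F(d, X) = 5*X (F(d, X) = 5*(0 + X) = 5*X)
s(G, C) = (4 + G)/(2*C) (s(G, C) = (G + 4)/(C + C) = (4 + G)/((2*C)) = (4 + G)*(1/(2*C)) = (4 + G)/(2*C))
r(J) = 2
(F(1, 4) + r(s(-1, B)))² = (5*4 + 2)² = (20 + 2)² = 22² = 484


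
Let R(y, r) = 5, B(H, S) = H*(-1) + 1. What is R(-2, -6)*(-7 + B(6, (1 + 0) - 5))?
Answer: -60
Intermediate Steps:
B(H, S) = 1 - H (B(H, S) = -H + 1 = 1 - H)
R(-2, -6)*(-7 + B(6, (1 + 0) - 5)) = 5*(-7 + (1 - 1*6)) = 5*(-7 + (1 - 6)) = 5*(-7 - 5) = 5*(-12) = -60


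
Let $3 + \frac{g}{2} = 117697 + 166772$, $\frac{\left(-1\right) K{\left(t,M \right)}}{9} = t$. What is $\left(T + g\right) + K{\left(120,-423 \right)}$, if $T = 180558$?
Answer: $748410$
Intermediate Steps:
$K{\left(t,M \right)} = - 9 t$
$g = 568932$ ($g = -6 + 2 \left(117697 + 166772\right) = -6 + 2 \cdot 284469 = -6 + 568938 = 568932$)
$\left(T + g\right) + K{\left(120,-423 \right)} = \left(180558 + 568932\right) - 1080 = 749490 - 1080 = 748410$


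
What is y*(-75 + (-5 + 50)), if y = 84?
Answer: -2520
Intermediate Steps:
y*(-75 + (-5 + 50)) = 84*(-75 + (-5 + 50)) = 84*(-75 + 45) = 84*(-30) = -2520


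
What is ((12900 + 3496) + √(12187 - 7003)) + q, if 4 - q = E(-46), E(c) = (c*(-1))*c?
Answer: 18588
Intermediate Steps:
E(c) = -c² (E(c) = (-c)*c = -c²)
q = 2120 (q = 4 - (-1)*(-46)² = 4 - (-1)*2116 = 4 - 1*(-2116) = 4 + 2116 = 2120)
((12900 + 3496) + √(12187 - 7003)) + q = ((12900 + 3496) + √(12187 - 7003)) + 2120 = (16396 + √5184) + 2120 = (16396 + 72) + 2120 = 16468 + 2120 = 18588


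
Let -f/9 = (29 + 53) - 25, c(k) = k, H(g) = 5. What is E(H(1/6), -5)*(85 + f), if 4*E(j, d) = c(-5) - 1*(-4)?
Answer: 107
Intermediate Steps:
E(j, d) = -1/4 (E(j, d) = (-5 - 1*(-4))/4 = (-5 + 4)/4 = (1/4)*(-1) = -1/4)
f = -513 (f = -9*((29 + 53) - 25) = -9*(82 - 25) = -9*57 = -513)
E(H(1/6), -5)*(85 + f) = -(85 - 513)/4 = -1/4*(-428) = 107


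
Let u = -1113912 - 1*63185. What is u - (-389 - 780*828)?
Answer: -530868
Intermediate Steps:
u = -1177097 (u = -1113912 - 63185 = -1177097)
u - (-389 - 780*828) = -1177097 - (-389 - 780*828) = -1177097 - (-389 - 645840) = -1177097 - 1*(-646229) = -1177097 + 646229 = -530868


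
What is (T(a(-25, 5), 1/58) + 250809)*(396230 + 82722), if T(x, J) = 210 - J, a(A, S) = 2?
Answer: 3486555271076/29 ≈ 1.2023e+11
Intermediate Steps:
(T(a(-25, 5), 1/58) + 250809)*(396230 + 82722) = ((210 - 1/58) + 250809)*(396230 + 82722) = ((210 - 1*1/58) + 250809)*478952 = ((210 - 1/58) + 250809)*478952 = (12179/58 + 250809)*478952 = (14559101/58)*478952 = 3486555271076/29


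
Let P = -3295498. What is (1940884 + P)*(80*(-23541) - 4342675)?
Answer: 8433765806370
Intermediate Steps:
(1940884 + P)*(80*(-23541) - 4342675) = (1940884 - 3295498)*(80*(-23541) - 4342675) = -1354614*(-1883280 - 4342675) = -1354614*(-6225955) = 8433765806370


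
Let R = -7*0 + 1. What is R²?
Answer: 1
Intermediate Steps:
R = 1 (R = 0 + 1 = 1)
R² = 1² = 1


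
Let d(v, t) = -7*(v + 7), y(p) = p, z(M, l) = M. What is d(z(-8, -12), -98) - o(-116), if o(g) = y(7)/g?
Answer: 819/116 ≈ 7.0603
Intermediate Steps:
d(v, t) = -49 - 7*v (d(v, t) = -7*(7 + v) = -49 - 7*v)
o(g) = 7/g
d(z(-8, -12), -98) - o(-116) = (-49 - 7*(-8)) - 7/(-116) = (-49 + 56) - 7*(-1)/116 = 7 - 1*(-7/116) = 7 + 7/116 = 819/116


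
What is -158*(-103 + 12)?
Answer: 14378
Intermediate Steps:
-158*(-103 + 12) = -158*(-91) = 14378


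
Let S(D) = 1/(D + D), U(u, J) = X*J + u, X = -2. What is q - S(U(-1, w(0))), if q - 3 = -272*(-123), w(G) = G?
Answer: 66919/2 ≈ 33460.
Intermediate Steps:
U(u, J) = u - 2*J (U(u, J) = -2*J + u = u - 2*J)
S(D) = 1/(2*D)
q = 33459 (q = 3 - 272*(-123) = 3 + 33456 = 33459)
q - S(U(-1, w(0))) = 33459 - 1/(2*(-1 - 2*0)) = 33459 - 1/(2*(-1 + 0)) = 33459 - 1/(2*(-1)) = 33459 - (-1)/2 = 33459 - 1*(-1/2) = 33459 + 1/2 = 66919/2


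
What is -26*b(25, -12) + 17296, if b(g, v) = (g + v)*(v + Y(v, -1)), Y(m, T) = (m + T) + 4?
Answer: 24394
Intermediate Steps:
Y(m, T) = 4 + T + m (Y(m, T) = (T + m) + 4 = 4 + T + m)
b(g, v) = (3 + 2*v)*(g + v) (b(g, v) = (g + v)*(v + (4 - 1 + v)) = (g + v)*(v + (3 + v)) = (g + v)*(3 + 2*v) = (3 + 2*v)*(g + v))
-26*b(25, -12) + 17296 = -26*((-12)² + 25*(-12) + 25*(3 - 12) - 12*(3 - 12)) + 17296 = -26*(144 - 300 + 25*(-9) - 12*(-9)) + 17296 = -26*(144 - 300 - 225 + 108) + 17296 = -26*(-273) + 17296 = 7098 + 17296 = 24394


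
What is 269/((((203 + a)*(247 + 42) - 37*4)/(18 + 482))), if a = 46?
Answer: 134500/71813 ≈ 1.8729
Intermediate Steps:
269/((((203 + a)*(247 + 42) - 37*4)/(18 + 482))) = 269/((((203 + 46)*(247 + 42) - 37*4)/(18 + 482))) = 269/(((249*289 - 148)/500)) = 269/(((71961 - 148)*(1/500))) = 269/((71813*(1/500))) = 269/(71813/500) = 269*(500/71813) = 134500/71813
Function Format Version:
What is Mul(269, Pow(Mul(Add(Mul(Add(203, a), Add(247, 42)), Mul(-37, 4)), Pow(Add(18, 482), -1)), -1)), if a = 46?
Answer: Rational(134500, 71813) ≈ 1.8729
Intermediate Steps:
Mul(269, Pow(Mul(Add(Mul(Add(203, a), Add(247, 42)), Mul(-37, 4)), Pow(Add(18, 482), -1)), -1)) = Mul(269, Pow(Mul(Add(Mul(Add(203, 46), Add(247, 42)), Mul(-37, 4)), Pow(Add(18, 482), -1)), -1)) = Mul(269, Pow(Mul(Add(Mul(249, 289), -148), Pow(500, -1)), -1)) = Mul(269, Pow(Mul(Add(71961, -148), Rational(1, 500)), -1)) = Mul(269, Pow(Mul(71813, Rational(1, 500)), -1)) = Mul(269, Pow(Rational(71813, 500), -1)) = Mul(269, Rational(500, 71813)) = Rational(134500, 71813)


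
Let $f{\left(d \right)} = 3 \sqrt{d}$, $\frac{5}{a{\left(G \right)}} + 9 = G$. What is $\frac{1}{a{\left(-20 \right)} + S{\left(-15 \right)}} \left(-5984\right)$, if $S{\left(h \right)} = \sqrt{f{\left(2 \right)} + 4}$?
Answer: $\frac{5984}{\frac{5}{29} - \sqrt{4 + 3 \sqrt{2}}} \approx -2217.5$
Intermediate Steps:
$a{\left(G \right)} = \frac{5}{-9 + G}$
$S{\left(h \right)} = \sqrt{4 + 3 \sqrt{2}}$ ($S{\left(h \right)} = \sqrt{3 \sqrt{2} + 4} = \sqrt{4 + 3 \sqrt{2}}$)
$\frac{1}{a{\left(-20 \right)} + S{\left(-15 \right)}} \left(-5984\right) = \frac{1}{\frac{5}{-9 - 20} + \sqrt{4 + 3 \sqrt{2}}} \left(-5984\right) = \frac{1}{\frac{5}{-29} + \sqrt{4 + 3 \sqrt{2}}} \left(-5984\right) = \frac{1}{5 \left(- \frac{1}{29}\right) + \sqrt{4 + 3 \sqrt{2}}} \left(-5984\right) = \frac{1}{- \frac{5}{29} + \sqrt{4 + 3 \sqrt{2}}} \left(-5984\right) = - \frac{5984}{- \frac{5}{29} + \sqrt{4 + 3 \sqrt{2}}}$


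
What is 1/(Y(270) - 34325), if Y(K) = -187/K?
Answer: -270/9267937 ≈ -2.9133e-5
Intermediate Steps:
1/(Y(270) - 34325) = 1/(-187/270 - 34325) = 1/(-9267937/270) = -270/9267937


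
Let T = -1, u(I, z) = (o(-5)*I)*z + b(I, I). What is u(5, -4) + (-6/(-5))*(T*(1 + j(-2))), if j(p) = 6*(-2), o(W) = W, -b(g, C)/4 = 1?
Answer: 546/5 ≈ 109.20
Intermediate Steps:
b(g, C) = -4 (b(g, C) = -4*1 = -4)
u(I, z) = -4 - 5*I*z (u(I, z) = (-5*I)*z - 4 = -5*I*z - 4 = -4 - 5*I*z)
j(p) = -12
u(5, -4) + (-6/(-5))*(T*(1 + j(-2))) = (-4 - 5*5*(-4)) + (-6/(-5))*(-(1 - 12)) = (-4 + 100) + (-6*(-⅕))*(-1*(-11)) = 96 + (6/5)*11 = 96 + 66/5 = 546/5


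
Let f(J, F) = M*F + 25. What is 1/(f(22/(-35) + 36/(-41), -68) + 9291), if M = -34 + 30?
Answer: 1/9588 ≈ 0.00010430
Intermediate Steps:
M = -4
f(J, F) = 25 - 4*F (f(J, F) = -4*F + 25 = 25 - 4*F)
1/(f(22/(-35) + 36/(-41), -68) + 9291) = 1/((25 - 4*(-68)) + 9291) = 1/((25 + 272) + 9291) = 1/(297 + 9291) = 1/9588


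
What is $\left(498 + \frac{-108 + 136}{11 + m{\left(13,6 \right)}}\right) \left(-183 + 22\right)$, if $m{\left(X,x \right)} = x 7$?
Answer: $- \frac{4253942}{53} \approx -80263.0$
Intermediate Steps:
$m{\left(X,x \right)} = 7 x$
$\left(498 + \frac{-108 + 136}{11 + m{\left(13,6 \right)}}\right) \left(-183 + 22\right) = \left(498 + \frac{-108 + 136}{11 + 7 \cdot 6}\right) \left(-183 + 22\right) = \left(498 + \frac{28}{11 + 42}\right) \left(-161\right) = \left(498 + \frac{28}{53}\right) \left(-161\right) = \frac{26422}{53} \left(-161\right) = - \frac{4253942}{53}$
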